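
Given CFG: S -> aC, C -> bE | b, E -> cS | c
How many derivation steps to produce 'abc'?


Grammar: S -> aC, C -> bE | b, E -> cS | c
Deriving 'abc':
Step 1: S -> aC => aC
Step 2: C -> bE => abE
Step 3: E -> c => abc
Total derivation steps: 3

3


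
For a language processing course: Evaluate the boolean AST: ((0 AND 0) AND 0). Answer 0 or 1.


Step 1: Evaluate inner node
  0 AND 0 = 0
Step 2: Evaluate root node
  0 AND 0 = 0

0


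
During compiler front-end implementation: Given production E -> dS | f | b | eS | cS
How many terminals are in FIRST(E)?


Production: E -> dS | f | b | eS | cS
Examining each alternative for leading terminals:
  E -> dS : first terminal = 'd'
  E -> f : first terminal = 'f'
  E -> b : first terminal = 'b'
  E -> eS : first terminal = 'e'
  E -> cS : first terminal = 'c'
FIRST(E) = {b, c, d, e, f}
Count: 5

5


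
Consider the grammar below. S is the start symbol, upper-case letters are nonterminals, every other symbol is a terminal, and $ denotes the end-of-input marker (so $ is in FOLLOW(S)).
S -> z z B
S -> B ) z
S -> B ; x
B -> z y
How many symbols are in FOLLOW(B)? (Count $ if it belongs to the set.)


S is the start symbol and does not occur in any rule body, so FOLLOW(S) = {$}.
Examining every occurrence of B in a rule body:
  S -> z z B : B is at the right end -> add FOLLOW(S) = {$}
  S -> B ) z : B is followed by terminal ')' -> add ')'
  S -> B ; x : B is followed by terminal ';' -> add ';'
  B -> z y : B does not occur in the body -> contributes nothing
FOLLOW(B) = {), ;, $}
Count: 3

3


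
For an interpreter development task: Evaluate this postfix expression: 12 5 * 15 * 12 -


Processing tokens left to right:
Push 12, Push 5
Pop 12 and 5, compute 12 * 5 = 60, push 60
Push 15
Pop 60 and 15, compute 60 * 15 = 900, push 900
Push 12
Pop 900 and 12, compute 900 - 12 = 888, push 888
Stack result: 888

888


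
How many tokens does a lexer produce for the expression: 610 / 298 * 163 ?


Scanning '610 / 298 * 163'
Token 1: '610' -> integer_literal
Token 2: '/' -> operator
Token 3: '298' -> integer_literal
Token 4: '*' -> operator
Token 5: '163' -> integer_literal
Total tokens: 5

5


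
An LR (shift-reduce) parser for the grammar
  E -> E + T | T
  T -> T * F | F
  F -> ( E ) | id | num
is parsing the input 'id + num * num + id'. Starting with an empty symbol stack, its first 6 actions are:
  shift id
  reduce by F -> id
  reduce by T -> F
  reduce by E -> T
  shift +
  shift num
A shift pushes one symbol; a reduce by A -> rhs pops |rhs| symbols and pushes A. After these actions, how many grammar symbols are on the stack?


Tracking the symbol stack through each action:
  Action 1: shift 'id' : push -> stack = [id] (size 1)
  Action 2: reduce by F -> id : pop 1, push F -> stack = [F] (size 1)
  Action 3: reduce by T -> F : pop 1, push T -> stack = [T] (size 1)
  Action 4: reduce by E -> T : pop 1, push E -> stack = [E] (size 1)
  Action 5: shift '+' : push -> stack = [E, +] (size 2)
  Action 6: shift 'num' : push -> stack = [E, +, num] (size 3)
Final stack size: 3

3


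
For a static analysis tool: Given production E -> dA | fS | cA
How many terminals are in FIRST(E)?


Production: E -> dA | fS | cA
Examining each alternative for leading terminals:
  E -> dA : first terminal = 'd'
  E -> fS : first terminal = 'f'
  E -> cA : first terminal = 'c'
FIRST(E) = {c, d, f}
Count: 3

3


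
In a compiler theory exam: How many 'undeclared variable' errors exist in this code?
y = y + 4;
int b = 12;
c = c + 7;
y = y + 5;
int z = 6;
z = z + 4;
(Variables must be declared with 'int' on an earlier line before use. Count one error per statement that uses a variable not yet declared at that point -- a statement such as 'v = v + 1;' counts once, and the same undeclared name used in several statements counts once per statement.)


Scanning code line by line:
  Line 1: use 'y' -> ERROR (undeclared)
  Line 2: declare 'b' -> declared = ['b']
  Line 3: use 'c' -> ERROR (undeclared)
  Line 4: use 'y' -> ERROR (undeclared)
  Line 5: declare 'z' -> declared = ['b', 'z']
  Line 6: use 'z' -> OK (declared)
Total undeclared variable errors: 3

3


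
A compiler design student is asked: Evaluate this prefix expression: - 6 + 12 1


Parsing prefix expression: - 6 + 12 1
Step 1: Innermost operation '+ 12 1'
  12 + 1 = 13
Step 2: Outer operation '- 6 [13]'
  6 - 13 = -7

-7


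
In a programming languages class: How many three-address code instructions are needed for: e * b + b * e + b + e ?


Expression: e * b + b * e + b + e
Generating three-address code (respecting * over +/- precedence):
  Instruction 1: t1 = e * b
  Instruction 2: t2 = b * e
  Instruction 3: t3 = t1 + t2
  Instruction 4: t4 = t3 + b
  Instruction 5: t5 = t4 + e
Total instructions: 5

5


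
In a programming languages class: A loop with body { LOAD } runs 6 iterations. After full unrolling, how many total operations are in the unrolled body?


Loop body operations: LOAD (1 op per iteration)
Unrolling 6 iterations:
  Iteration 1: LOAD (1 ops)
  Iteration 2: LOAD (1 ops)
  Iteration 3: LOAD (1 ops)
  Iteration 4: LOAD (1 ops)
  Iteration 5: LOAD (1 ops)
  Iteration 6: LOAD (1 ops)
Total: 6 iterations * 1 ops/iter = 6 operations

6


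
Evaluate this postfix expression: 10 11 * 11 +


Processing tokens left to right:
Push 10, Push 11
Pop 10 and 11, compute 10 * 11 = 110, push 110
Push 11
Pop 110 and 11, compute 110 + 11 = 121, push 121
Stack result: 121

121


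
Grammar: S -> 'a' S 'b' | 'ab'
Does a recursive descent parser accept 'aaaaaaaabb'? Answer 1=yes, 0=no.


Grammar accepts strings of the form a^n b^n (n >= 1)
Word: 'aaaaaaaabb'
Counting: 8 a's and 2 b's
Check: 8 == 2? No
Mismatch: a-count != b-count
Rejected

0


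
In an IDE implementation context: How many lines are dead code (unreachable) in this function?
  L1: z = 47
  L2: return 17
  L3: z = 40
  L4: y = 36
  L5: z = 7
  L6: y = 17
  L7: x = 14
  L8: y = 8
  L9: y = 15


Analyzing control flow:
  L1: reachable (before return)
  L2: reachable (return statement)
  L3: DEAD (after return at L2)
  L4: DEAD (after return at L2)
  L5: DEAD (after return at L2)
  L6: DEAD (after return at L2)
  L7: DEAD (after return at L2)
  L8: DEAD (after return at L2)
  L9: DEAD (after return at L2)
Return at L2, total lines = 9
Dead lines: L3 through L9
Count: 7

7


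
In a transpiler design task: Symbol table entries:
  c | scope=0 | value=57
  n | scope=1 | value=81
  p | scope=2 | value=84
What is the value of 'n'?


Searching symbol table for 'n':
  c | scope=0 | value=57
  n | scope=1 | value=81 <- MATCH
  p | scope=2 | value=84
Found 'n' at scope 1 with value 81

81


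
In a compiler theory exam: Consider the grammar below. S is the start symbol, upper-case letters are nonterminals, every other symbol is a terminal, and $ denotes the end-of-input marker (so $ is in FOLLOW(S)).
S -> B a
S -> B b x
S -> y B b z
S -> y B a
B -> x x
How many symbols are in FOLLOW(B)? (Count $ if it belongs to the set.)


S is the start symbol and does not occur in any rule body, so FOLLOW(S) = {$}.
Examining every occurrence of B in a rule body:
  S -> B a : B is followed by terminal 'a' -> add 'a'
  S -> B b x : B is followed by terminal 'b' -> add 'b'
  S -> y B b z : B is followed by terminal 'b' -> add 'b' (already in the set)
  S -> y B a : B is followed by terminal 'a' -> add 'a' (already in the set)
  B -> x x : B does not occur in the body -> contributes nothing
FOLLOW(B) = {a, b}
Count: 2

2


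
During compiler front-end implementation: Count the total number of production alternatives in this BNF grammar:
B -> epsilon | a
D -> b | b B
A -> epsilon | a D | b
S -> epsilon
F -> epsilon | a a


Counting alternatives per rule:
  B: 2 alternative(s)
  D: 2 alternative(s)
  A: 3 alternative(s)
  S: 1 alternative(s)
  F: 2 alternative(s)
Sum: 2 + 2 + 3 + 1 + 2 = 10

10


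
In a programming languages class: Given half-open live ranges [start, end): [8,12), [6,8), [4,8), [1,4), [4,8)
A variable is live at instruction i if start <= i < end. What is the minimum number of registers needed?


Live ranges:
  Var0: [8, 12)
  Var1: [6, 8)
  Var2: [4, 8)
  Var3: [1, 4)
  Var4: [4, 8)
Sweep-line events (position, delta, active):
  pos=1 start -> active=1
  pos=4 end -> active=0
  pos=4 start -> active=1
  pos=4 start -> active=2
  pos=6 start -> active=3
  pos=8 end -> active=2
  pos=8 end -> active=1
  pos=8 end -> active=0
  pos=8 start -> active=1
  pos=12 end -> active=0
Maximum simultaneous active: 3
Minimum registers needed: 3

3


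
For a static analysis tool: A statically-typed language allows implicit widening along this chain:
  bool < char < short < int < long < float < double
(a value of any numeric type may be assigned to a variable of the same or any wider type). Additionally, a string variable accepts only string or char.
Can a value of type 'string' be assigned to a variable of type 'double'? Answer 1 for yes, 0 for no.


Target variable type: double
Source value type: string
Rule: string cannot widen to any numeric type
Result: 0

0


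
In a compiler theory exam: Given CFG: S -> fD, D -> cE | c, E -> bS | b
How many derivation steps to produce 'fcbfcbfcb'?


Grammar: S -> fD, D -> cE | c, E -> bS | b
Deriving 'fcbfcbfcb':
Step 1: S -> fD => fD
Step 2: D -> cE => fcE
Step 3: E -> bS => fcbS
Step 4: S -> fD => fcbfD
Step 5: D -> cE => fcbfcE
Step 6: E -> bS => fcbfcbS
Step 7: S -> fD => fcbfcbfD
Step 8: D -> cE => fcbfcbfcE
Step 9: E -> b => fcbfcbfcb
Total derivation steps: 9

9


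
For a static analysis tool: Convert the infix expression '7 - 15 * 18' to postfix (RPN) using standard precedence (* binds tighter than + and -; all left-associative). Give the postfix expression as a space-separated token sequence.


Applying the shunting-yard algorithm:
  Operand 7 -> output
  Push '-' onto operator stack -> op-stack: [-]
  Operand 15 -> output
  Push '*' onto operator stack -> op-stack: [-, *]
  Operand 18 -> output
  End of input: pop '*' to output
  End of input: pop '-' to output
Postfix result: 7 15 18 * -

7 15 18 * -


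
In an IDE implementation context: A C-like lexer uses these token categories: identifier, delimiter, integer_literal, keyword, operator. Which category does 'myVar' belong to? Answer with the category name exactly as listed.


Token: 'myVar'
Checking categories:
  identifier: YES
  integer_literal: no
  operator: no
  keyword: no
  delimiter: no
Category: identifier

identifier


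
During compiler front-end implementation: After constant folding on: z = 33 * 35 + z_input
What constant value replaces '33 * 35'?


Identifying constant sub-expression:
  Original: z = 33 * 35 + z_input
  33 and 35 are both compile-time constants
  Evaluating: 33 * 35 = 1155
  After folding: z = 1155 + z_input

1155


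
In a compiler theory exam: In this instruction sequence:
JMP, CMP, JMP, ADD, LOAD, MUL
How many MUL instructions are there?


Scanning instruction sequence for MUL:
  Position 1: JMP
  Position 2: CMP
  Position 3: JMP
  Position 4: ADD
  Position 5: LOAD
  Position 6: MUL <- MATCH
Matches at positions: [6]
Total MUL count: 1

1


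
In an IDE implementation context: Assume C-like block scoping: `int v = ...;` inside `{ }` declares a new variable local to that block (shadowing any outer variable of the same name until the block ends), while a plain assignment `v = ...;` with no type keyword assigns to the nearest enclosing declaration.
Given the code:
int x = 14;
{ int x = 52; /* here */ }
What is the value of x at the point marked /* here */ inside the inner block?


Analyzing scoping rules:
Outer scope: declares x = 14
Inner block: 'int x = 52;' declares a NEW x that shadows the outer one
Inside the block the inner declaration is in scope -> 52
Result: 52

52


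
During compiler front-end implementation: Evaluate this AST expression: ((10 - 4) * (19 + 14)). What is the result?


Expression: ((10 - 4) * (19 + 14))
Evaluating step by step:
  10 - 4 = 6
  19 + 14 = 33
  6 * 33 = 198
Result: 198

198


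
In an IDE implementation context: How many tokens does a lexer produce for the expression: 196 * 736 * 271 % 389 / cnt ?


Scanning '196 * 736 * 271 % 389 / cnt'
Token 1: '196' -> integer_literal
Token 2: '*' -> operator
Token 3: '736' -> integer_literal
Token 4: '*' -> operator
Token 5: '271' -> integer_literal
Token 6: '%' -> operator
Token 7: '389' -> integer_literal
Token 8: '/' -> operator
Token 9: 'cnt' -> identifier
Total tokens: 9

9


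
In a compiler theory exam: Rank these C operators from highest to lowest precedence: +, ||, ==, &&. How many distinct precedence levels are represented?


Looking up precedence for each operator:
  + -> precedence 5
  || -> precedence 1
  == -> precedence 3
  && -> precedence 2
Sorted highest to lowest: +, ==, &&, ||
Distinct precedence values: [5, 3, 2, 1]
Number of distinct levels: 4

4


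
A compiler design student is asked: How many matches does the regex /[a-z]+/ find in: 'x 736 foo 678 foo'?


Pattern: /[a-z]+/ (identifiers)
Input: 'x 736 foo 678 foo'
Scanning for matches:
  Match 1: 'x'
  Match 2: 'foo'
  Match 3: 'foo'
Total matches: 3

3


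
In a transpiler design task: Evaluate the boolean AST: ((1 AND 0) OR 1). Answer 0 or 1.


Step 1: Evaluate inner node
  1 AND 0 = 0
Step 2: Evaluate root node
  0 OR 1 = 1

1


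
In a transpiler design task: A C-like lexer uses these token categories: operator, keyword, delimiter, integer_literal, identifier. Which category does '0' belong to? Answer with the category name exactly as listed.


Token: '0'
Checking categories:
  identifier: no
  integer_literal: YES
  operator: no
  keyword: no
  delimiter: no
Category: integer_literal

integer_literal


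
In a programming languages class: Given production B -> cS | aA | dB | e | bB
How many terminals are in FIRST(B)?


Production: B -> cS | aA | dB | e | bB
Examining each alternative for leading terminals:
  B -> cS : first terminal = 'c'
  B -> aA : first terminal = 'a'
  B -> dB : first terminal = 'd'
  B -> e : first terminal = 'e'
  B -> bB : first terminal = 'b'
FIRST(B) = {a, b, c, d, e}
Count: 5

5


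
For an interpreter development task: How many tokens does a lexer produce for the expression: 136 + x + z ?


Scanning '136 + x + z'
Token 1: '136' -> integer_literal
Token 2: '+' -> operator
Token 3: 'x' -> identifier
Token 4: '+' -> operator
Token 5: 'z' -> identifier
Total tokens: 5

5


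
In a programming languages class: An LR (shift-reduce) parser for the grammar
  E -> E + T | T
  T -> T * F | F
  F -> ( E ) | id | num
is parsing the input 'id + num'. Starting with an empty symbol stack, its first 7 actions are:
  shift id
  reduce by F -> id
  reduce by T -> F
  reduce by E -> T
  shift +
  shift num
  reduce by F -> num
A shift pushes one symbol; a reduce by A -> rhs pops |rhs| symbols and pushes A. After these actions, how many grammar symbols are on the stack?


Tracking the symbol stack through each action:
  Action 1: shift 'id' : push -> stack = [id] (size 1)
  Action 2: reduce by F -> id : pop 1, push F -> stack = [F] (size 1)
  Action 3: reduce by T -> F : pop 1, push T -> stack = [T] (size 1)
  Action 4: reduce by E -> T : pop 1, push E -> stack = [E] (size 1)
  Action 5: shift '+' : push -> stack = [E, +] (size 2)
  Action 6: shift 'num' : push -> stack = [E, +, num] (size 3)
  Action 7: reduce by F -> num : pop 1, push F -> stack = [E, +, F] (size 3)
Final stack size: 3

3


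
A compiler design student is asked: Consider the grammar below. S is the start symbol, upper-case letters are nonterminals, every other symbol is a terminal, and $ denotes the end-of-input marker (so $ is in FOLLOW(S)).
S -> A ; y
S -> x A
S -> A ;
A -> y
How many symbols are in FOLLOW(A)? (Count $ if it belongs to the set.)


S is the start symbol and does not occur in any rule body, so FOLLOW(S) = {$}.
Examining every occurrence of A in a rule body:
  S -> A ; y : A is followed by terminal ';' -> add ';'
  S -> x A : A is at the right end -> add FOLLOW(S) = {$}
  S -> A ; : A is followed by terminal ';' -> add ';' (already in the set)
  A -> y : A does not occur in the body -> contributes nothing
FOLLOW(A) = {;, $}
Count: 2

2


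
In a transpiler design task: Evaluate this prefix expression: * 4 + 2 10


Parsing prefix expression: * 4 + 2 10
Step 1: Innermost operation '+ 2 10'
  2 + 10 = 12
Step 2: Outer operation '* 4 [12]'
  4 * 12 = 48

48


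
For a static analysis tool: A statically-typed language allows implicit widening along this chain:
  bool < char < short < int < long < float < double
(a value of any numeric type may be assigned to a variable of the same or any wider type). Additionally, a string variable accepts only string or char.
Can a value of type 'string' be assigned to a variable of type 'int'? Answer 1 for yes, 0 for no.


Target variable type: int
Source value type: string
Rule: string cannot widen to any numeric type
Result: 0

0


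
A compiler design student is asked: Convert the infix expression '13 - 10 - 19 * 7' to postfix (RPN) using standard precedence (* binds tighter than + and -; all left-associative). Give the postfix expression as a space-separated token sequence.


Applying the shunting-yard algorithm:
  Operand 13 -> output
  Push '-' onto operator stack -> op-stack: [-]
  Operand 10 -> output
  See '-' (prec 1); top '-' (prec 1) >= it -> pop '-' to output
  Push '-' onto operator stack -> op-stack: [-]
  Operand 19 -> output
  Push '*' onto operator stack -> op-stack: [-, *]
  Operand 7 -> output
  End of input: pop '*' to output
  End of input: pop '-' to output
Postfix result: 13 10 - 19 7 * -

13 10 - 19 7 * -


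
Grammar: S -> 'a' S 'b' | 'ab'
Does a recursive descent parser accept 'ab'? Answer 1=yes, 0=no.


Grammar accepts strings of the form a^n b^n (n >= 1)
Word: 'ab'
Counting: 1 a's and 1 b's
Check: 1 == 1? Yes
Derivation (S -> aSb applied 0 time(s), then S -> ab): S => ab
Accepted

1


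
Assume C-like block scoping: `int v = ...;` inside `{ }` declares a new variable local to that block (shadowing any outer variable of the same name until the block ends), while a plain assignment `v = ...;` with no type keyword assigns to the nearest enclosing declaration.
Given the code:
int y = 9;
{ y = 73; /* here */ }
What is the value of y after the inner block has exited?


Analyzing scoping rules:
Outer scope: declares y = 9
Inner block: 'y = 73;' has no type keyword, so it is an assignment to the outer y (no shadowing)
The assignment changed the outer variable itself, so the new value persists after the block -> 73
Result: 73

73


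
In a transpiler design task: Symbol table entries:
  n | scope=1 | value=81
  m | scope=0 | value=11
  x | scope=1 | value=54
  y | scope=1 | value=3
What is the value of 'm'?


Searching symbol table for 'm':
  n | scope=1 | value=81
  m | scope=0 | value=11 <- MATCH
  x | scope=1 | value=54
  y | scope=1 | value=3
Found 'm' at scope 0 with value 11

11


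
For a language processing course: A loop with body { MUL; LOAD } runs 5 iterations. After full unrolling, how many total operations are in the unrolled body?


Loop body operations: MUL, LOAD (2 ops per iteration)
Unrolling 5 iterations:
  Iteration 1: MUL, LOAD (2 ops)
  Iteration 2: MUL, LOAD (2 ops)
  Iteration 3: MUL, LOAD (2 ops)
  Iteration 4: MUL, LOAD (2 ops)
  Iteration 5: MUL, LOAD (2 ops)
Total: 5 iterations * 2 ops/iter = 10 operations

10


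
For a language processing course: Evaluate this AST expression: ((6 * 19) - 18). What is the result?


Expression: ((6 * 19) - 18)
Evaluating step by step:
  6 * 19 = 114
  114 - 18 = 96
Result: 96

96


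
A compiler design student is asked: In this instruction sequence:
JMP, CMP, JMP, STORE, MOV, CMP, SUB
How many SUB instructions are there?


Scanning instruction sequence for SUB:
  Position 1: JMP
  Position 2: CMP
  Position 3: JMP
  Position 4: STORE
  Position 5: MOV
  Position 6: CMP
  Position 7: SUB <- MATCH
Matches at positions: [7]
Total SUB count: 1

1


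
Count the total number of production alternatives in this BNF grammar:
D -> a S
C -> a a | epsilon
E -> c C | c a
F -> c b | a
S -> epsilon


Counting alternatives per rule:
  D: 1 alternative(s)
  C: 2 alternative(s)
  E: 2 alternative(s)
  F: 2 alternative(s)
  S: 1 alternative(s)
Sum: 1 + 2 + 2 + 2 + 1 = 8

8


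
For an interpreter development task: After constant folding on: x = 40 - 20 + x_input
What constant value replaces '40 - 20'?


Identifying constant sub-expression:
  Original: x = 40 - 20 + x_input
  40 and 20 are both compile-time constants
  Evaluating: 40 - 20 = 20
  After folding: x = 20 + x_input

20


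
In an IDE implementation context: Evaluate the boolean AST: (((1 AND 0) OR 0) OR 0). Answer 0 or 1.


Step 1: Evaluate inner node
  1 AND 0 = 0
Step 2: Evaluate next node
  0 OR 0 = 0
Step 3: Evaluate root node
  0 OR 0 = 0

0


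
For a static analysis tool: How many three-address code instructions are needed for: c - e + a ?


Expression: c - e + a
Generating three-address code (respecting * over +/- precedence):
  Instruction 1: t1 = c - e
  Instruction 2: t2 = t1 + a
Total instructions: 2

2


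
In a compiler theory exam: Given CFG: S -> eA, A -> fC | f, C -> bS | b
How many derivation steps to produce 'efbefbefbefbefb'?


Grammar: S -> eA, A -> fC | f, C -> bS | b
Deriving 'efbefbefbefbefb':
Step 1: S -> eA => eA
Step 2: A -> fC => efC
Step 3: C -> bS => efbS
Step 4: S -> eA => efbeA
Step 5: A -> fC => efbefC
Step 6: C -> bS => efbefbS
Step 7: S -> eA => efbefbeA
Step 8: A -> fC => efbefbefC
Step 9: C -> bS => efbefbefbS
Step 10: S -> eA => efbefbefbeA
Step 11: A -> fC => efbefbefbefC
Step 12: C -> bS => efbefbefbefbS
Step 13: S -> eA => efbefbefbefbeA
Step 14: A -> fC => efbefbefbefbefC
Step 15: C -> b => efbefbefbefbefb
Total derivation steps: 15

15


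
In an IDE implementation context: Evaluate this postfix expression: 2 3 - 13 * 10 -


Processing tokens left to right:
Push 2, Push 3
Pop 2 and 3, compute 2 - 3 = -1, push -1
Push 13
Pop -1 and 13, compute -1 * 13 = -13, push -13
Push 10
Pop -13 and 10, compute -13 - 10 = -23, push -23
Stack result: -23

-23


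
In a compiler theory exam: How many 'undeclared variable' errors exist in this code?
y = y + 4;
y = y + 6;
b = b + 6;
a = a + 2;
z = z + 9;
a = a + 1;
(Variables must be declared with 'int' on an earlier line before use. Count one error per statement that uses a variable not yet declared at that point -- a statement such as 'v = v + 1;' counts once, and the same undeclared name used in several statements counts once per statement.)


Scanning code line by line:
  Line 1: use 'y' -> ERROR (undeclared)
  Line 2: use 'y' -> ERROR (undeclared)
  Line 3: use 'b' -> ERROR (undeclared)
  Line 4: use 'a' -> ERROR (undeclared)
  Line 5: use 'z' -> ERROR (undeclared)
  Line 6: use 'a' -> ERROR (undeclared)
Total undeclared variable errors: 6

6


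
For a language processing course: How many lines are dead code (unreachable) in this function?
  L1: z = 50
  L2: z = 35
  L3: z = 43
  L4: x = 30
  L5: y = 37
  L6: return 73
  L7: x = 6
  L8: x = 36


Analyzing control flow:
  L1: reachable (before return)
  L2: reachable (before return)
  L3: reachable (before return)
  L4: reachable (before return)
  L5: reachable (before return)
  L6: reachable (return statement)
  L7: DEAD (after return at L6)
  L8: DEAD (after return at L6)
Return at L6, total lines = 8
Dead lines: L7 through L8
Count: 2

2


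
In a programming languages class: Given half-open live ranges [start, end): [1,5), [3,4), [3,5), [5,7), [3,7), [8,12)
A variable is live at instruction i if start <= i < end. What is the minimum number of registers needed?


Live ranges:
  Var0: [1, 5)
  Var1: [3, 4)
  Var2: [3, 5)
  Var3: [5, 7)
  Var4: [3, 7)
  Var5: [8, 12)
Sweep-line events (position, delta, active):
  pos=1 start -> active=1
  pos=3 start -> active=2
  pos=3 start -> active=3
  pos=3 start -> active=4
  pos=4 end -> active=3
  pos=5 end -> active=2
  pos=5 end -> active=1
  pos=5 start -> active=2
  pos=7 end -> active=1
  pos=7 end -> active=0
  pos=8 start -> active=1
  pos=12 end -> active=0
Maximum simultaneous active: 4
Minimum registers needed: 4

4


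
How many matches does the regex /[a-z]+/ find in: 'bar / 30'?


Pattern: /[a-z]+/ (identifiers)
Input: 'bar / 30'
Scanning for matches:
  Match 1: 'bar'
Total matches: 1

1


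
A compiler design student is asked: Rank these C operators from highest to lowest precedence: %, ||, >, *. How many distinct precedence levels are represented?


Looking up precedence for each operator:
  % -> precedence 6
  || -> precedence 1
  > -> precedence 4
  * -> precedence 6
Sorted highest to lowest: %, *, >, ||
Distinct precedence values: [6, 4, 1]
Number of distinct levels: 3

3


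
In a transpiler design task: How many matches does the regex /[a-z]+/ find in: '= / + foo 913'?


Pattern: /[a-z]+/ (identifiers)
Input: '= / + foo 913'
Scanning for matches:
  Match 1: 'foo'
Total matches: 1

1


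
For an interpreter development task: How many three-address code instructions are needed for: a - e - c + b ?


Expression: a - e - c + b
Generating three-address code (respecting * over +/- precedence):
  Instruction 1: t1 = a - e
  Instruction 2: t2 = t1 - c
  Instruction 3: t3 = t2 + b
Total instructions: 3

3


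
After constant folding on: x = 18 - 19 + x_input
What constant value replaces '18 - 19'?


Identifying constant sub-expression:
  Original: x = 18 - 19 + x_input
  18 and 19 are both compile-time constants
  Evaluating: 18 - 19 = -1
  After folding: x = -1 + x_input

-1


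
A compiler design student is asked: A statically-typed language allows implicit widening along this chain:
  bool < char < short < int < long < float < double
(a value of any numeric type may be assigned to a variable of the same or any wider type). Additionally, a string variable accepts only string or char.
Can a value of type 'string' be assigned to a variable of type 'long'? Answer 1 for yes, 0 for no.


Target variable type: long
Source value type: string
Rule: string cannot widen to any numeric type
Result: 0

0


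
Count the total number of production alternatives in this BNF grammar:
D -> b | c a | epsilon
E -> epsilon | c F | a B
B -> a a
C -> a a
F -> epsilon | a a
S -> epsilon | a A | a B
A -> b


Counting alternatives per rule:
  D: 3 alternative(s)
  E: 3 alternative(s)
  B: 1 alternative(s)
  C: 1 alternative(s)
  F: 2 alternative(s)
  S: 3 alternative(s)
  A: 1 alternative(s)
Sum: 3 + 3 + 1 + 1 + 2 + 3 + 1 = 14

14


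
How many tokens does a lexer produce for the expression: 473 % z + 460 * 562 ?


Scanning '473 % z + 460 * 562'
Token 1: '473' -> integer_literal
Token 2: '%' -> operator
Token 3: 'z' -> identifier
Token 4: '+' -> operator
Token 5: '460' -> integer_literal
Token 6: '*' -> operator
Token 7: '562' -> integer_literal
Total tokens: 7

7


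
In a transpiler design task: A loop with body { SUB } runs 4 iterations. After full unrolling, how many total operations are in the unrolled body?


Loop body operations: SUB (1 op per iteration)
Unrolling 4 iterations:
  Iteration 1: SUB (1 ops)
  Iteration 2: SUB (1 ops)
  Iteration 3: SUB (1 ops)
  Iteration 4: SUB (1 ops)
Total: 4 iterations * 1 ops/iter = 4 operations

4


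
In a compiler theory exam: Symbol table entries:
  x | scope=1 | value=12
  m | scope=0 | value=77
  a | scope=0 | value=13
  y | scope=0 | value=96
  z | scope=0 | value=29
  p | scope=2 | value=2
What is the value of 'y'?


Searching symbol table for 'y':
  x | scope=1 | value=12
  m | scope=0 | value=77
  a | scope=0 | value=13
  y | scope=0 | value=96 <- MATCH
  z | scope=0 | value=29
  p | scope=2 | value=2
Found 'y' at scope 0 with value 96

96


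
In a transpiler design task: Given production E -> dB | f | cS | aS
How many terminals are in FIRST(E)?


Production: E -> dB | f | cS | aS
Examining each alternative for leading terminals:
  E -> dB : first terminal = 'd'
  E -> f : first terminal = 'f'
  E -> cS : first terminal = 'c'
  E -> aS : first terminal = 'a'
FIRST(E) = {a, c, d, f}
Count: 4

4


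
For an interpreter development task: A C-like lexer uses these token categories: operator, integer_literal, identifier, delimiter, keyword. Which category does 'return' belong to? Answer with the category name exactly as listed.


Token: 'return'
Checking categories:
  identifier: no
  integer_literal: no
  operator: no
  keyword: YES
  delimiter: no
Category: keyword

keyword


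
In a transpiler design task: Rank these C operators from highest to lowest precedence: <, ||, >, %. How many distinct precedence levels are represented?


Looking up precedence for each operator:
  < -> precedence 4
  || -> precedence 1
  > -> precedence 4
  % -> precedence 6
Sorted highest to lowest: %, <, >, ||
Distinct precedence values: [6, 4, 1]
Number of distinct levels: 3

3


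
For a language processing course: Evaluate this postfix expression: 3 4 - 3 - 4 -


Processing tokens left to right:
Push 3, Push 4
Pop 3 and 4, compute 3 - 4 = -1, push -1
Push 3
Pop -1 and 3, compute -1 - 3 = -4, push -4
Push 4
Pop -4 and 4, compute -4 - 4 = -8, push -8
Stack result: -8

-8


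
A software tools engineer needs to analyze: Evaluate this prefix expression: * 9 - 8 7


Parsing prefix expression: * 9 - 8 7
Step 1: Innermost operation '- 8 7'
  8 - 7 = 1
Step 2: Outer operation '* 9 [1]'
  9 * 1 = 9

9


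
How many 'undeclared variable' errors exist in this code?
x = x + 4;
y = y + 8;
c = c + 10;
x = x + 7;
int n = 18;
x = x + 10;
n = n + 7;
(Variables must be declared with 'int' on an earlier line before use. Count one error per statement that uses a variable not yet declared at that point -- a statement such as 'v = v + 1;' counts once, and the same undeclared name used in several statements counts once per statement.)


Scanning code line by line:
  Line 1: use 'x' -> ERROR (undeclared)
  Line 2: use 'y' -> ERROR (undeclared)
  Line 3: use 'c' -> ERROR (undeclared)
  Line 4: use 'x' -> ERROR (undeclared)
  Line 5: declare 'n' -> declared = ['n']
  Line 6: use 'x' -> ERROR (undeclared)
  Line 7: use 'n' -> OK (declared)
Total undeclared variable errors: 5

5


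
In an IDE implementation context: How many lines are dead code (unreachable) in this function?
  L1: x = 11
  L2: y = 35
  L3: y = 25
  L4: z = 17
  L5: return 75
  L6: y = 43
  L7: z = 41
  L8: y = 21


Analyzing control flow:
  L1: reachable (before return)
  L2: reachable (before return)
  L3: reachable (before return)
  L4: reachable (before return)
  L5: reachable (return statement)
  L6: DEAD (after return at L5)
  L7: DEAD (after return at L5)
  L8: DEAD (after return at L5)
Return at L5, total lines = 8
Dead lines: L6 through L8
Count: 3

3


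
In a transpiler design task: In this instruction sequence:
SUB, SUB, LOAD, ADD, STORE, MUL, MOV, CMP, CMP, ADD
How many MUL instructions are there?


Scanning instruction sequence for MUL:
  Position 1: SUB
  Position 2: SUB
  Position 3: LOAD
  Position 4: ADD
  Position 5: STORE
  Position 6: MUL <- MATCH
  Position 7: MOV
  Position 8: CMP
  Position 9: CMP
  Position 10: ADD
Matches at positions: [6]
Total MUL count: 1

1


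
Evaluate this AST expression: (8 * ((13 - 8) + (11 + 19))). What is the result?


Expression: (8 * ((13 - 8) + (11 + 19)))
Evaluating step by step:
  13 - 8 = 5
  11 + 19 = 30
  5 + 30 = 35
  8 * 35 = 280
Result: 280

280


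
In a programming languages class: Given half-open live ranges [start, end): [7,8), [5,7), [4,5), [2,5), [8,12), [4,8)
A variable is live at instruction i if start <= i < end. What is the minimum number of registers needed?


Live ranges:
  Var0: [7, 8)
  Var1: [5, 7)
  Var2: [4, 5)
  Var3: [2, 5)
  Var4: [8, 12)
  Var5: [4, 8)
Sweep-line events (position, delta, active):
  pos=2 start -> active=1
  pos=4 start -> active=2
  pos=4 start -> active=3
  pos=5 end -> active=2
  pos=5 end -> active=1
  pos=5 start -> active=2
  pos=7 end -> active=1
  pos=7 start -> active=2
  pos=8 end -> active=1
  pos=8 end -> active=0
  pos=8 start -> active=1
  pos=12 end -> active=0
Maximum simultaneous active: 3
Minimum registers needed: 3

3


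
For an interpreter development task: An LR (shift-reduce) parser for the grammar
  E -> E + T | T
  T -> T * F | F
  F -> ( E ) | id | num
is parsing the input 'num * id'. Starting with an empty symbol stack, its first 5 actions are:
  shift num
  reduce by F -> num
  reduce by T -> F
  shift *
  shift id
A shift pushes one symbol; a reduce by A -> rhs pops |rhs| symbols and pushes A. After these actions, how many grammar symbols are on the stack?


Tracking the symbol stack through each action:
  Action 1: shift 'num' : push -> stack = [num] (size 1)
  Action 2: reduce by F -> num : pop 1, push F -> stack = [F] (size 1)
  Action 3: reduce by T -> F : pop 1, push T -> stack = [T] (size 1)
  Action 4: shift '*' : push -> stack = [T, *] (size 2)
  Action 5: shift 'id' : push -> stack = [T, *, id] (size 3)
Final stack size: 3

3


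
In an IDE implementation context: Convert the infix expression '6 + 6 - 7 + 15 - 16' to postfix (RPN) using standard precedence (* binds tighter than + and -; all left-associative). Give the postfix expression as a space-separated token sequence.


Applying the shunting-yard algorithm:
  Operand 6 -> output
  Push '+' onto operator stack -> op-stack: [+]
  Operand 6 -> output
  See '-' (prec 1); top '+' (prec 1) >= it -> pop '+' to output
  Push '-' onto operator stack -> op-stack: [-]
  Operand 7 -> output
  See '+' (prec 1); top '-' (prec 1) >= it -> pop '-' to output
  Push '+' onto operator stack -> op-stack: [+]
  Operand 15 -> output
  See '-' (prec 1); top '+' (prec 1) >= it -> pop '+' to output
  Push '-' onto operator stack -> op-stack: [-]
  Operand 16 -> output
  End of input: pop '-' to output
Postfix result: 6 6 + 7 - 15 + 16 -

6 6 + 7 - 15 + 16 -


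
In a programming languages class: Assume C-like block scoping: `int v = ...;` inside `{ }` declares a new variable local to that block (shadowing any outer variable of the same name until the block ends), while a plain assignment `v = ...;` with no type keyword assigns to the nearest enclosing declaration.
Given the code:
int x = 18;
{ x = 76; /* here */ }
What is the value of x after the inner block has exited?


Analyzing scoping rules:
Outer scope: declares x = 18
Inner block: 'x = 76;' has no type keyword, so it is an assignment to the outer x (no shadowing)
The assignment changed the outer variable itself, so the new value persists after the block -> 76
Result: 76

76


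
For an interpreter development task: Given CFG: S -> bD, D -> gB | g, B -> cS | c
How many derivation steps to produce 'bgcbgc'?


Grammar: S -> bD, D -> gB | g, B -> cS | c
Deriving 'bgcbgc':
Step 1: S -> bD => bD
Step 2: D -> gB => bgB
Step 3: B -> cS => bgcS
Step 4: S -> bD => bgcbD
Step 5: D -> gB => bgcbgB
Step 6: B -> c => bgcbgc
Total derivation steps: 6

6


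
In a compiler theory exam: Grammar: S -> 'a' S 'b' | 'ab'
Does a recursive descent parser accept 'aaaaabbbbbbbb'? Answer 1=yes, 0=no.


Grammar accepts strings of the form a^n b^n (n >= 1)
Word: 'aaaaabbbbbbbb'
Counting: 5 a's and 8 b's
Check: 5 == 8? No
Mismatch: a-count != b-count
Rejected

0


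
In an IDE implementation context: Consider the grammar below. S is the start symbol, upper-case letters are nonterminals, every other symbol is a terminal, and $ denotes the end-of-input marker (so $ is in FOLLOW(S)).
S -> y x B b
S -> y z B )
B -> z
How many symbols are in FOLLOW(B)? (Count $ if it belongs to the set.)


S is the start symbol and does not occur in any rule body, so FOLLOW(S) = {$}.
Examining every occurrence of B in a rule body:
  S -> y x B b : B is followed by terminal 'b' -> add 'b'
  S -> y z B ) : B is followed by terminal ')' -> add ')'
  B -> z : B does not occur in the body -> contributes nothing
FOLLOW(B) = {), b}
Count: 2

2


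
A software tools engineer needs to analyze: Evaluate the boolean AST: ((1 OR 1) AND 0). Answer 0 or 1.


Step 1: Evaluate inner node
  1 OR 1 = 1
Step 2: Evaluate root node
  1 AND 0 = 0

0


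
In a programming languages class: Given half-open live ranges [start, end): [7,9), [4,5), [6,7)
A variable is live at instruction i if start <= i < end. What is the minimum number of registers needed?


Live ranges:
  Var0: [7, 9)
  Var1: [4, 5)
  Var2: [6, 7)
Sweep-line events (position, delta, active):
  pos=4 start -> active=1
  pos=5 end -> active=0
  pos=6 start -> active=1
  pos=7 end -> active=0
  pos=7 start -> active=1
  pos=9 end -> active=0
Maximum simultaneous active: 1
Minimum registers needed: 1

1


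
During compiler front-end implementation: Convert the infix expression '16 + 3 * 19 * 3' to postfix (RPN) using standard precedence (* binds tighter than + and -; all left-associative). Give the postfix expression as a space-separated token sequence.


Applying the shunting-yard algorithm:
  Operand 16 -> output
  Push '+' onto operator stack -> op-stack: [+]
  Operand 3 -> output
  Push '*' onto operator stack -> op-stack: [+, *]
  Operand 19 -> output
  See '*' (prec 2); top '*' (prec 2) >= it -> pop '*' to output
  Push '*' onto operator stack -> op-stack: [+, *]
  Operand 3 -> output
  End of input: pop '*' to output
  End of input: pop '+' to output
Postfix result: 16 3 19 * 3 * +

16 3 19 * 3 * +


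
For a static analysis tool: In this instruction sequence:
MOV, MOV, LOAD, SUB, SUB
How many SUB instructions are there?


Scanning instruction sequence for SUB:
  Position 1: MOV
  Position 2: MOV
  Position 3: LOAD
  Position 4: SUB <- MATCH
  Position 5: SUB <- MATCH
Matches at positions: [4, 5]
Total SUB count: 2

2


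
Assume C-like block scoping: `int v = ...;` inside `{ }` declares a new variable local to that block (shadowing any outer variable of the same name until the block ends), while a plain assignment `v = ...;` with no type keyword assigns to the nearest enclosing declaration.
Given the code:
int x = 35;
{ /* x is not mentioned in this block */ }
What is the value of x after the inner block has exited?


Analyzing scoping rules:
Outer scope: declares x = 35
Inner block: x is neither redeclared nor assigned -> unchanged
After the block -> 35
Result: 35

35


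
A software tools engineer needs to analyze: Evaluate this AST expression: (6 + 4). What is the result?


Expression: (6 + 4)
Evaluating step by step:
  6 + 4 = 10
Result: 10

10


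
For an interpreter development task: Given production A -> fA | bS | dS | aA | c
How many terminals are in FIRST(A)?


Production: A -> fA | bS | dS | aA | c
Examining each alternative for leading terminals:
  A -> fA : first terminal = 'f'
  A -> bS : first terminal = 'b'
  A -> dS : first terminal = 'd'
  A -> aA : first terminal = 'a'
  A -> c : first terminal = 'c'
FIRST(A) = {a, b, c, d, f}
Count: 5

5


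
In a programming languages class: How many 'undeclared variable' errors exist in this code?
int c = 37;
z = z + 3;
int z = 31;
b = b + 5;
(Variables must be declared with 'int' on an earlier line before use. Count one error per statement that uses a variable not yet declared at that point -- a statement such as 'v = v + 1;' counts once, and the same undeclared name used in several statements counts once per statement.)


Scanning code line by line:
  Line 1: declare 'c' -> declared = ['c']
  Line 2: use 'z' -> ERROR (undeclared)
  Line 3: declare 'z' -> declared = ['c', 'z']
  Line 4: use 'b' -> ERROR (undeclared)
Total undeclared variable errors: 2

2


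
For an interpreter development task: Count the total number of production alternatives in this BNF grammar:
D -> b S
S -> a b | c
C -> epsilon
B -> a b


Counting alternatives per rule:
  D: 1 alternative(s)
  S: 2 alternative(s)
  C: 1 alternative(s)
  B: 1 alternative(s)
Sum: 1 + 2 + 1 + 1 = 5

5


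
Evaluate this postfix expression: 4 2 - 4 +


Processing tokens left to right:
Push 4, Push 2
Pop 4 and 2, compute 4 - 2 = 2, push 2
Push 4
Pop 2 and 4, compute 2 + 4 = 6, push 6
Stack result: 6

6
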